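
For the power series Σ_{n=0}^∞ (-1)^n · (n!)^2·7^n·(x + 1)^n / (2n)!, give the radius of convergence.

R = 4/7

Apply the ratio test: |a_{n+1}| / |a_n| = (n+1)²/[(2n+1)·(2n+2)] · 7, which tends to 7/4 as n → ∞.
Convergence for |x + 1| · 7/4 < 1, i.e. |x + 1| < 4/7. So R = 4/7.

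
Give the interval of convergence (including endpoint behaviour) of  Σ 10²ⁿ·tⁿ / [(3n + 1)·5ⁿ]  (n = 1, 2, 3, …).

Apply the ratio test: |a_{n+1}| / |a_n| = [(3n + 1)/(3(n+1) + 1)] · 100/5, which tends to 20 as n → ∞.
Thus R = 1/(20) = 1/20.
Check t = 1/20: comparison with the harmonic series Σ 1/n shows the series diverges.
At t = -1/20: an alternating series whose terms decrease to 0 in absolute value, so it converges by the Leibniz criterion.

[-1/20, 1/20)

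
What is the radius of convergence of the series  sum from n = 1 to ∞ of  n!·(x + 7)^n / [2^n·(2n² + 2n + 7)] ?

R = 0

By the ratio test, |a_{n+1}/a_n| = (n+1) · 1/2 · (2n² + 2n + 7)/(2(n+1)² + 2(n+1) + 7) → ∞.
Since the ratio → ∞, the series diverges for every x ≠ -7, and R = 0.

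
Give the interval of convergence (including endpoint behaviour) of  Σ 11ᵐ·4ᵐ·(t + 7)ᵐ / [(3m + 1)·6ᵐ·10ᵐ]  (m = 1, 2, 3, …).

[-92/11, -62/11)

By the ratio test, |a_{m+1}/a_m| = [(3m + 1)/(3(m+1) + 1)] · 11·4/(6·10) → 11/15.
Convergence for |t + 7| · 11/15 < 1, i.e. |t + 7| < 15/11. So R = 15/11.
When t = -62/11, the terms are asymptotic to a nonzero constant times 1/m, so the series diverges by limit comparison with Σ 1/m.
Check t = -92/11: an alternating series whose terms decrease to 0 in absolute value, so it converges by the Leibniz criterion.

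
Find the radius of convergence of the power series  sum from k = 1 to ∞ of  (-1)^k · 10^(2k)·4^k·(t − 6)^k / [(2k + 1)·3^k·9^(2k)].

Apply the ratio test: |a_{k+1}| / |a_k| = [(2k + 1)/(2(k+1) + 1)] · 100·4/(3·81), which tends to 400/243 as k → ∞.
Convergence for |t − 6| · 400/243 < 1, i.e. |t − 6| < 243/400. So R = 243/400.

R = 243/400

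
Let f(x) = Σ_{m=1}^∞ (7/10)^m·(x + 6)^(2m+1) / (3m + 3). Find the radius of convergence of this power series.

R = √70/7

By the ratio test, |a_{m+1}/a_m| = [(3m + 3)/(3(m+1) + 3)] · 7/10 → 7/10.
Successive powers of (x + 6) differ by 2, so the series converges when |x + 6|² · 7/10 < 1, i.e. |x + 6| < √(10/7). So R = √70/7.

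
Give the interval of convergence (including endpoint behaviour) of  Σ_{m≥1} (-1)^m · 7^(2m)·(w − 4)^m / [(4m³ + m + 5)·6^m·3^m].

[178/49, 214/49]

By the ratio test, |a_{m+1}/a_m| = [(4m³ + m + 5)/(4(m+1)³ + (m+1) + 5)] · 49/(6·3) → 49/18.
Thus R = 1/(49/18) = 18/49.
Check w = 214/49: absolute convergence follows by limit comparison with Σ 1/m³.
Endpoint w = 178/49: the terms are on the order of 1/m³, so the series converges absolutely by comparison with the p-series (p = 3 > 1).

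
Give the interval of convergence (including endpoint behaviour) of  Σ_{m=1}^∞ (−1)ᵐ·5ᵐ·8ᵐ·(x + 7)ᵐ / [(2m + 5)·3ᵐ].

By the ratio test, |a_{m+1}/a_m| = [(2m + 5)/(2(m+1) + 5)] · 5·8/3 → 40/3.
Hence the series converges for |x + 7| < 1/(40/3) = 3/40, so the radius of convergence is 3/40.
Endpoint x = -277/40: convergence follows from the alternating series test (terms decrease monotonically to 0).
At x = -283/40: comparison with the harmonic series Σ 1/m shows the series diverges.

(-283/40, -277/40]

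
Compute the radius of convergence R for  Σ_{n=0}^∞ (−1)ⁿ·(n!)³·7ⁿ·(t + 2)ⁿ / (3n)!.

R = 27/7

By the ratio test, |a_{n+1}/a_n| = (n+1)³/[(3n+1)·(3n+2)·(3n+3)] · 7 → 7/27.
Hence the series converges for |t + 2| < 1/(7/27) = 27/7, so the radius of convergence is 27/7.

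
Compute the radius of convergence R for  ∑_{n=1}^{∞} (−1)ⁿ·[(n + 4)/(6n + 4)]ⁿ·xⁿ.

Root test: |a_n|^(1/n) = (n + 4)/(6n + 4) → 1/6.
The series converges when 1/6 · |x| < 1, giving R = 6.

R = 6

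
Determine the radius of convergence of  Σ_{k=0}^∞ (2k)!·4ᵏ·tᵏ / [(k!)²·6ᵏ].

Apply the ratio test: |a_{k+1}| / |a_k| = (2k+1)·(2k+2)/(k+1)² · 4/6, which tends to 8/3 as k → ∞.
Convergence for |t| · 8/3 < 1, i.e. |t| < 3/8. So R = 3/8.

R = 3/8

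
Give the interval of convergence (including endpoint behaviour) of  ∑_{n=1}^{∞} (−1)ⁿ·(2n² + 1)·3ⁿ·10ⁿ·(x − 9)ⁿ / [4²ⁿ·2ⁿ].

(119/15, 151/15)

By the ratio test, |a_{n+1}/a_n| = [(2(n+1)² + 1)/(2n² + 1)] · 3·10/(16·2) → 15/16.
Thus R = 1/(15/16) = 16/15.
When x = 151/15, the terms have absolute value of order n², which does not tend to 0, so the series diverges by the divergence test.
Endpoint x = 119/15: the terms do not tend to 0, so the series diverges.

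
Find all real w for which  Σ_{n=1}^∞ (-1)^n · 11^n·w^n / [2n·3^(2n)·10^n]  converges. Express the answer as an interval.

By the ratio test, |a_{n+1}/a_n| = [2n/2(n+1)] · 11/(9·10) → 11/90.
Convergence for |w| · 11/90 < 1, i.e. |w| < 90/11. So R = 90/11.
When w = 90/11, convergence follows from the alternating series test (terms decrease monotonically to 0).
Check w = -90/11: comparison with the harmonic series Σ 1/n shows the series diverges.

(-90/11, 90/11]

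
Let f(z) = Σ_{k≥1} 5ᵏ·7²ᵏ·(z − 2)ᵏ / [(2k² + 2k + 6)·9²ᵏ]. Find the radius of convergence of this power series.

R = 81/245

Ratio test: |a_{k+1}/a_k| = [(2k² + 2k + 6)/(2(k+1)² + 2(k+1) + 6)] · 5·49/81 → 245/81 as k → ∞.
Convergence for |z − 2| · 245/81 < 1, i.e. |z − 2| < 81/245. So R = 81/245.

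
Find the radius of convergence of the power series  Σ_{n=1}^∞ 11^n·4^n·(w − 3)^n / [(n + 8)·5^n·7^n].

The ratio of consecutive coefficients is [(n + 8)/((n+1) + 8)] · 11·4/(5·7) → 44/35.
Thus R = 1/(44/35) = 35/44.

R = 35/44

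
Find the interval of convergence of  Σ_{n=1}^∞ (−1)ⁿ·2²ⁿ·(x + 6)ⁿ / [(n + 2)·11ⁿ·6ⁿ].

The ratio of consecutive coefficients is [(n + 2)/((n+1) + 2)] · 4/(11·6) → 2/33.
Hence the series converges for |x + 6| < 1/(2/33) = 33/2, so the radius of convergence is 33/2.
Endpoint x = 21/2: an alternating series whose terms decrease to 0 in absolute value, so it converges by the Leibniz criterion.
When x = -45/2, comparison with the harmonic series Σ 1/n shows the series diverges.

(-45/2, 21/2]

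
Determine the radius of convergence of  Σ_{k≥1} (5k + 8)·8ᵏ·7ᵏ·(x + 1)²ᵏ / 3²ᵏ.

The ratio of consecutive coefficients is [(5(k+1) + 8)/(5k + 8)] · 8·7/9 → 56/9.
Writing y = (x + 1)², the series in y has radius 9/56, so |x + 1| < √(9/56) and R = 3√14/28.

R = 3√14/28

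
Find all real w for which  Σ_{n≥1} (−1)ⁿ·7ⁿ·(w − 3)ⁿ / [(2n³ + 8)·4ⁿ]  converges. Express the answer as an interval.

[17/7, 25/7]

The ratio of consecutive coefficients is [(2n³ + 8)/(2(n+1)³ + 8)] · 7/4 → 7/4.
Thus R = 1/(7/4) = 4/7.
When w = 25/7, absolute convergence follows by limit comparison with Σ 1/n³.
When w = 17/7, the terms are on the order of 1/n³, so the series converges absolutely by comparison with the p-series (p = 3 > 1).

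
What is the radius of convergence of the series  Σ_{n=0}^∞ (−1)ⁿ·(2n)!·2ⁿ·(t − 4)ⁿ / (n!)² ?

Apply the ratio test: |a_{n+1}| / |a_n| = (2n+1)·(2n+2)/(n+1)² · 2, which tends to 8 as n → ∞.
Hence the series converges for |t − 4| < 1/(8) = 1/8, so the radius of convergence is 1/8.

R = 1/8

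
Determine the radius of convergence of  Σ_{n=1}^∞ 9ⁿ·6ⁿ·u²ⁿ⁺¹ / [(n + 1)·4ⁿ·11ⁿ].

R = √66/9

Ratio test: |a_{n+1}/a_n| = [(n + 1)/((n+1) + 1)] · 9·6/(4·11) → 27/22 as n → ∞.
Since the exponent of u increases by 2 each term, convergence requires |u|² < 22/27, hence R = √66/9.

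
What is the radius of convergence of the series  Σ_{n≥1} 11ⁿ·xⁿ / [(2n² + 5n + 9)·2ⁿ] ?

R = 2/11

Apply the ratio test: |a_{n+1}| / |a_n| = [(2n² + 5n + 9)/(2(n+1)² + 5(n+1) + 9)] · 11/2, which tends to 11/2 as n → ∞.
Convergence for |x| · 11/2 < 1, i.e. |x| < 2/11. So R = 2/11.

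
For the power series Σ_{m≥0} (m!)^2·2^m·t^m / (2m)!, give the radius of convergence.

Apply the ratio test: |a_{m+1}| / |a_m| = (m+1)²/[(2m+1)·(2m+2)] · 2, which tends to 1/2 as m → ∞.
The series converges when 1/2 · |t| < 1, giving R = 2.

R = 2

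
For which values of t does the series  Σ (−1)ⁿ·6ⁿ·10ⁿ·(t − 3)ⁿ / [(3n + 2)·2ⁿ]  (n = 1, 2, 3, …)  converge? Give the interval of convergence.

The ratio of consecutive coefficients is [(3n + 2)/(3(n+1) + 2)] · 6·10/2 → 30.
The series converges when 30 · |t − 3| < 1, giving R = 1/30.
When t = 91/30, the terms alternate in sign and decrease monotonically to 0 in absolute value (size ~ c/n), so the alternating series test gives convergence.
Check t = 89/30: the terms are asymptotic to a nonzero constant times 1/n, so the series diverges by limit comparison with Σ 1/n.

(89/30, 91/30]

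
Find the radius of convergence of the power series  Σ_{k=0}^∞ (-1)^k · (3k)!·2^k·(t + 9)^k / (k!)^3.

R = 1/54

Apply the ratio test: |a_{k+1}| / |a_k| = (3k+1)·(3k+2)·(3k+3)/(k+1)³ · 2, which tends to 54 as k → ∞.
Hence the series converges for |t + 9| < 1/(54) = 1/54, so the radius of convergence is 1/54.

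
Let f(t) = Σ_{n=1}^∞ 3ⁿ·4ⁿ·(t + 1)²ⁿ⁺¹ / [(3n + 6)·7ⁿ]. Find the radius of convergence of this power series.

R = √21/6

Apply the ratio test: |a_{n+1}| / |a_n| = [(3n + 6)/(3(n+1) + 6)] · 3·4/7, which tends to 12/7 as n → ∞.
Writing y = (t + 1)², the series in y has radius 7/12, so |t + 1| < √(7/12) and R = √21/6.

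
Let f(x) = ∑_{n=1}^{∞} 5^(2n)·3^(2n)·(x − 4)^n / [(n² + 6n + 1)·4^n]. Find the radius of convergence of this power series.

Apply the ratio test: |a_{n+1}| / |a_n| = [(n² + 6n + 1)/((n+1)² + 6(n+1) + 1)] · 25·9/4, which tends to 225/4 as n → ∞.
Convergence for |x − 4| · 225/4 < 1, i.e. |x − 4| < 4/225. So R = 4/225.

R = 4/225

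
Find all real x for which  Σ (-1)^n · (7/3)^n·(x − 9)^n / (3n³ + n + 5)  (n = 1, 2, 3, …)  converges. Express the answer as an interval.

Apply the ratio test: |a_{n+1}| / |a_n| = [(3n³ + n + 5)/(3(n+1)³ + (n+1) + 5)] · 7/3, which tends to 7/3 as n → ∞.
Convergence for |x − 9| · 7/3 < 1, i.e. |x − 9| < 3/7. So R = 3/7.
When x = 66/7, absolute convergence follows by limit comparison with Σ 1/n³.
When x = 60/7, the series is dominated by a constant times Σ 1/n³, which converges (p = 3 > 1).

[60/7, 66/7]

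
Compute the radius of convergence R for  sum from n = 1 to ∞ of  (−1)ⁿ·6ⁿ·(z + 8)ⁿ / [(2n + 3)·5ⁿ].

R = 5/6

By the ratio test, |a_{n+1}/a_n| = [(2n + 3)/(2(n+1) + 3)] · 6/5 → 6/5.
Thus R = 1/(6/5) = 5/6.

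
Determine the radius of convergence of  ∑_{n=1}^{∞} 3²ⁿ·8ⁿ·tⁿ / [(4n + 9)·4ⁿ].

R = 1/18

By the ratio test, |a_{n+1}/a_n| = [(4n + 9)/(4(n+1) + 9)] · 9·8/4 → 18.
Hence the series converges for |t| < 1/(18) = 1/18, so the radius of convergence is 1/18.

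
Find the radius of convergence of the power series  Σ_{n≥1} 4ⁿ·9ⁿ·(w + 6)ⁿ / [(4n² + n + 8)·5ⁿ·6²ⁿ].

Apply the ratio test: |a_{n+1}| / |a_n| = [(4n² + n + 8)/(4(n+1)² + (n+1) + 8)] · 4·9/(5·36), which tends to 1/5 as n → ∞.
Thus R = 1/(1/5) = 5.

R = 5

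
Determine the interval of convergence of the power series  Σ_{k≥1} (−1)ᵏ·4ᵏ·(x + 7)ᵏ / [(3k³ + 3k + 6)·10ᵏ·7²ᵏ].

[-259/2, 231/2]

Ratio test: |a_{k+1}/a_k| = [(3k³ + 3k + 6)/(3(k+1)³ + 3(k+1) + 6)] · 4/(10·49) → 2/245 as k → ∞.
Hence the series converges for |x + 7| < 1/(2/245) = 245/2, so the radius of convergence is 245/2.
Endpoint x = 231/2: the series is dominated by a constant times Σ 1/k³, which converges (p = 3 > 1).
Check x = -259/2: the terms are on the order of 1/k³, so the series converges absolutely by comparison with the p-series (p = 3 > 1).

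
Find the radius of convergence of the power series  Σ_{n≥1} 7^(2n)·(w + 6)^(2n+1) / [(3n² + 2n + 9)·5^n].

Apply the ratio test: |a_{n+1}| / |a_n| = [(3n² + 2n + 9)/(3(n+1)² + 2(n+1) + 9)] · 49/5, which tends to 49/5 as n → ∞.
Since the exponent of (w + 6) increases by 2 each term, convergence requires |w + 6|² < 5/49, hence R = √5/7.

R = √5/7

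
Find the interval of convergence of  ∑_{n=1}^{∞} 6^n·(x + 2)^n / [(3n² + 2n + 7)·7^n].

[-19/6, -5/6]

By the ratio test, |a_{n+1}/a_n| = [(3n² + 2n + 7)/(3(n+1)² + 2(n+1) + 7)] · 6/7 → 6/7.
The series converges when 6/7 · |x + 2| < 1, giving R = 7/6.
At x = -5/6: the terms are on the order of 1/n², so the series converges absolutely by comparison with the p-series (p = 2 > 1).
At x = -19/6: the terms are on the order of 1/n², so the series converges absolutely by comparison with the p-series (p = 2 > 1).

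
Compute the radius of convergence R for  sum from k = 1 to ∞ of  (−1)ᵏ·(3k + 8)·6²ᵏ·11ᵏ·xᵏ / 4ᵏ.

By the ratio test, |a_{k+1}/a_k| = [(3(k+1) + 8)/(3k + 8)] · 36·11/4 → 99.
Thus R = 1/(99) = 1/99.

R = 1/99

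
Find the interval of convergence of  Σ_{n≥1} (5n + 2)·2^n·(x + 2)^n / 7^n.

(-11/2, 3/2)

By the ratio test, |a_{n+1}/a_n| = [(5(n+1) + 2)/(5n + 2)] · 2/7 → 2/7.
Hence the series converges for |x + 2| < 1/(2/7) = 7/2, so the radius of convergence is 7/2.
At x = 3/2: the terms do not tend to 0, so the series diverges.
When x = -11/2, the n-th term does not approach 0; divergence by the term test.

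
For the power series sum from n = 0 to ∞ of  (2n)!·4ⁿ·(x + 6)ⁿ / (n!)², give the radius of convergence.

R = 1/16

Ratio test: |a_{n+1}/a_n| = (2n+1)·(2n+2)/(n+1)² · 4 → 16 as n → ∞.
Thus R = 1/(16) = 1/16.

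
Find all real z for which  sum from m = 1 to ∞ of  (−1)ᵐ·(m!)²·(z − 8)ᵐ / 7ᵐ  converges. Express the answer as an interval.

Ratio test: |a_{m+1}/a_m| = (m+1)² · 1/7 → ∞ as m → ∞.
Since the ratio → ∞, the series diverges for every z ≠ 8, and R = 0.

{8}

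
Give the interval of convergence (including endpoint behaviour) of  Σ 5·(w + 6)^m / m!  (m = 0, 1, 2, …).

(−∞, ∞)

The ratio of consecutive coefficients is 5/5 · 1/(m+1) → 0.
The ratio tends to 0 regardless of w, hence R = ∞.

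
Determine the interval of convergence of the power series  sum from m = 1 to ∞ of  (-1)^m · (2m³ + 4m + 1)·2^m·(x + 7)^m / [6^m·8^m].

Ratio test: |a_{m+1}/a_m| = [(2(m+1)³ + 4(m+1) + 1)/(2m³ + 4m + 1)] · 2/(6·8) → 1/24 as m → ∞.
Hence the series converges for |x + 7| < 1/(1/24) = 24, so the radius of convergence is 24.
Check x = 17: the terms have absolute value of order m³, which does not tend to 0, so the series diverges by the divergence test.
At x = -31: the terms have absolute value of order m³, which does not tend to 0, so the series diverges by the divergence test.

(-31, 17)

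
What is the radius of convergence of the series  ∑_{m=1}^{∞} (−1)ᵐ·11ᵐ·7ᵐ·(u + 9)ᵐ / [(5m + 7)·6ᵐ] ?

The ratio of consecutive coefficients is [(5m + 7)/(5(m+1) + 7)] · 11·7/6 → 77/6.
Hence the series converges for |u + 9| < 1/(77/6) = 6/77, so the radius of convergence is 6/77.

R = 6/77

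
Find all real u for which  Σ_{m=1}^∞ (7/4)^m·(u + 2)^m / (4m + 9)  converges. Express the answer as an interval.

[-18/7, -10/7)

Ratio test: |a_{m+1}/a_m| = [(4m + 9)/(4(m+1) + 9)] · 7/4 → 7/4 as m → ∞.
The series converges when 7/4 · |u + 2| < 1, giving R = 4/7.
At u = -10/7: the terms behave like c/m; limit comparison with the harmonic series gives divergence.
Check u = -18/7: an alternating series whose terms decrease to 0 in absolute value, so it converges by the Leibniz criterion.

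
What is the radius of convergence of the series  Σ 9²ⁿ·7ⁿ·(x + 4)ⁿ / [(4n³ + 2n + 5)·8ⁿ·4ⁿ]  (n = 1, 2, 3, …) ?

R = 32/567

Apply the ratio test: |a_{n+1}| / |a_n| = [(4n³ + 2n + 5)/(4(n+1)³ + 2(n+1) + 5)] · 81·7/(8·4), which tends to 567/32 as n → ∞.
The series converges when 567/32 · |x + 4| < 1, giving R = 32/567.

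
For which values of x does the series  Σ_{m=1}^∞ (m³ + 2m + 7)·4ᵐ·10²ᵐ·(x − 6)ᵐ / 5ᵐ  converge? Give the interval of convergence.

Ratio test: |a_{m+1}/a_m| = [((m+1)³ + 2(m+1) + 7)/(m³ + 2m + 7)] · 4·100/5 → 80 as m → ∞.
Convergence for |x − 6| · 80 < 1, i.e. |x − 6| < 1/80. So R = 1/80.
When x = 481/80, the terms do not tend to 0, so the series diverges.
At x = 479/80: the terms have absolute value of order m³, which does not tend to 0, so the series diverges by the divergence test.

(479/80, 481/80)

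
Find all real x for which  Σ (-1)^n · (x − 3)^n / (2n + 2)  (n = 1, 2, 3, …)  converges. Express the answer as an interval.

(2, 4]

By the ratio test, |a_{n+1}/a_n| = (2n + 2)/(2(n+1) + 2) → 1.
Convergence for |x − 3| < 1, so R = 1.
At x = 4: an alternating series whose terms decrease to 0 in absolute value, so it converges by the Leibniz criterion.
When x = 2, the terms are asymptotic to a nonzero constant times 1/n, so the series diverges by limit comparison with Σ 1/n.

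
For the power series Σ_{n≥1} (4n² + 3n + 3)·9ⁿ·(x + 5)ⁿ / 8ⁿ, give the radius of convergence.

Apply the ratio test: |a_{n+1}| / |a_n| = [(4(n+1)² + 3(n+1) + 3)/(4n² + 3n + 3)] · 9/8, which tends to 9/8 as n → ∞.
The series converges when 9/8 · |x + 5| < 1, giving R = 8/9.

R = 8/9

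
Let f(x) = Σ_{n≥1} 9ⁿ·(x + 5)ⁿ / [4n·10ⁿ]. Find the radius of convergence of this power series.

R = 10/9

Apply the ratio test: |a_{n+1}| / |a_n| = [4n/4(n+1)] · 9/10, which tends to 9/10 as n → ∞.
Thus R = 1/(9/10) = 10/9.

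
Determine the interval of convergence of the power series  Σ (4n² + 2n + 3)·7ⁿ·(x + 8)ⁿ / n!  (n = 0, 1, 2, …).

(−∞, ∞)

Ratio test: |a_{n+1}/a_n| = (4(n+1)² + 2(n+1) + 3)/(4n² + 2n + 3) · 7 · 1/(n+1) → 0 as n → ∞.
The ratio tends to 0 regardless of x, hence R = ∞.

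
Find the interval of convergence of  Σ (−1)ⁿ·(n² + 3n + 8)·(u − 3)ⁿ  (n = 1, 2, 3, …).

(2, 4)

The ratio of consecutive coefficients is ((n+1)² + 3(n+1) + 8)/(n² + 3n + 8) → 1.
Hence R = 1.
When u = 4, the terms do not tend to 0, so the series diverges.
Endpoint u = 2: the n-th term does not approach 0; divergence by the term test.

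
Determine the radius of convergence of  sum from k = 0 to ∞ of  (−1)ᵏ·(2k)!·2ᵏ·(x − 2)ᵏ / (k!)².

R = 1/8

Apply the ratio test: |a_{k+1}| / |a_k| = (2k+1)·(2k+2)/(k+1)² · 2, which tends to 8 as k → ∞.
Thus R = 1/(8) = 1/8.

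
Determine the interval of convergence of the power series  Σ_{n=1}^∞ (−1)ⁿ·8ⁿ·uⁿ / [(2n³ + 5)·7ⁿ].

[-7/8, 7/8]

By the ratio test, |a_{n+1}/a_n| = [(2n³ + 5)/(2(n+1)³ + 5)] · 8/7 → 8/7.
Thus R = 1/(8/7) = 7/8.
When u = 7/8, absolute convergence follows by limit comparison with Σ 1/n³.
Endpoint u = -7/8: absolute convergence follows by limit comparison with Σ 1/n³.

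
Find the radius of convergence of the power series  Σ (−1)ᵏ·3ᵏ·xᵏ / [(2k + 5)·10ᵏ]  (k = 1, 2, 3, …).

R = 10/3

The ratio of consecutive coefficients is [(2k + 5)/(2(k+1) + 5)] · 3/10 → 3/10.
Convergence for |x| · 3/10 < 1, i.e. |x| < 10/3. So R = 10/3.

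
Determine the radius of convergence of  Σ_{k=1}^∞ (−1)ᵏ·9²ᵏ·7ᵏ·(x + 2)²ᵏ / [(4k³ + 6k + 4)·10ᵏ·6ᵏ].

R = 2√105/63

Apply the ratio test: |a_{k+1}| / |a_k| = [(4k³ + 6k + 4)/(4(k+1)³ + 6(k+1) + 4)] · 81·7/(10·6), which tends to 189/20 as k → ∞.
Successive powers of (x + 2) differ by 2, so the series converges when |x + 2|² · 189/20 < 1, i.e. |x + 2| < √(20/189). So R = 2√105/63.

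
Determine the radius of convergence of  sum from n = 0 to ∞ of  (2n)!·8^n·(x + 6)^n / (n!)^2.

R = 1/32

The ratio of consecutive coefficients is (2n+1)·(2n+2)/(n+1)² · 8 → 32.
The series converges when 32 · |x + 6| < 1, giving R = 1/32.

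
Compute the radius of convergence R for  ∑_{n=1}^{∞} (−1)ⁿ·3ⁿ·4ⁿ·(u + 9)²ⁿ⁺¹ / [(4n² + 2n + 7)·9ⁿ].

Apply the ratio test: |a_{n+1}| / |a_n| = [(4n² + 2n + 7)/(4(n+1)² + 2(n+1) + 7)] · 3·4/9, which tends to 4/3 as n → ∞.
Successive powers of (u + 9) differ by 2, so the series converges when |u + 9|² · 4/3 < 1, i.e. |u + 9| < √(3/4). So R = √3/2.

R = √3/2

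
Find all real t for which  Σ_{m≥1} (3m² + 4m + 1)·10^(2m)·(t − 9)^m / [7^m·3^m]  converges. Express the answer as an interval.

By the ratio test, |a_{m+1}/a_m| = [(3(m+1)² + 4(m+1) + 1)/(3m² + 4m + 1)] · 100/(7·3) → 100/21.
The series converges when 100/21 · |t − 9| < 1, giving R = 21/100.
Check t = 921/100: the m-th term does not approach 0; divergence by the term test.
At t = 879/100: the terms have absolute value of order m², which does not tend to 0, so the series diverges by the divergence test.

(879/100, 921/100)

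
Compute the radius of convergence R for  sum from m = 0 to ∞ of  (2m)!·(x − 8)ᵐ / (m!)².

R = 1/4

The ratio of consecutive coefficients is (2m+1)·(2m+2)/(m+1)² → 4.
Convergence for |x − 8| · 4 < 1, i.e. |x − 8| < 1/4. So R = 1/4.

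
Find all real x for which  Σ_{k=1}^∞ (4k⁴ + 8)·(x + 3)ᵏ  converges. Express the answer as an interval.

(-4, -2)

By the ratio test, |a_{k+1}/a_k| = (4(k+1)⁴ + 8)/(4k⁴ + 8) → 1.
Convergence for |x + 3| < 1, so R = 1.
Endpoint x = -2: the terms do not tend to 0, so the series diverges.
At x = -4: the terms do not tend to 0, so the series diverges.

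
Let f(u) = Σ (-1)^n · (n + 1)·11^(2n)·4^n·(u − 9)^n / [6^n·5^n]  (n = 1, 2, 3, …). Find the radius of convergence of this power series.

R = 15/242

The ratio of consecutive coefficients is [((n+1) + 1)/(n + 1)] · 121·4/(6·5) → 242/15.
The series converges when 242/15 · |u − 9| < 1, giving R = 15/242.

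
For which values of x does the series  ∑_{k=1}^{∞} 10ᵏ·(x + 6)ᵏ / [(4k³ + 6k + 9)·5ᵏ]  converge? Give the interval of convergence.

The ratio of consecutive coefficients is [(4k³ + 6k + 9)/(4(k+1)³ + 6(k+1) + 9)] · 10/5 → 2.
Hence the series converges for |x + 6| < 1/(2) = 1/2, so the radius of convergence is 1/2.
When x = -11/2, the terms are on the order of 1/k³, so the series converges absolutely by comparison with the p-series (p = 3 > 1).
Check x = -13/2: the terms are on the order of 1/k³, so the series converges absolutely by comparison with the p-series (p = 3 > 1).

[-13/2, -11/2]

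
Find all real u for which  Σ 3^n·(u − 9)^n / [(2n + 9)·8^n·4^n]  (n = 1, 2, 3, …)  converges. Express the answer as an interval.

Ratio test: |a_{n+1}/a_n| = [(2n + 9)/(2(n+1) + 9)] · 3/(8·4) → 3/32 as n → ∞.
Thus R = 1/(3/32) = 32/3.
At u = 59/3: comparison with the harmonic series Σ 1/n shows the series diverges.
At u = -5/3: the terms alternate in sign and decrease monotonically to 0 in absolute value (size ~ c/n), so the alternating series test gives convergence.

[-5/3, 59/3)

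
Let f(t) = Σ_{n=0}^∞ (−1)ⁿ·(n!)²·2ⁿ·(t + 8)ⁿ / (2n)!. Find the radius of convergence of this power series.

By the ratio test, |a_{n+1}/a_n| = (n+1)²/[(2n+1)·(2n+2)] · 2 → 1/2.
Thus R = 1/(1/2) = 2.

R = 2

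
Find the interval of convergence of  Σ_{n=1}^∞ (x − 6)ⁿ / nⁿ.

Applying the root test, |a_n|^(1/n) = 1/n → 0.
Since the n-th root of |a_n| tends to 0, the series converges for all real x; R = ∞.

(−∞, ∞)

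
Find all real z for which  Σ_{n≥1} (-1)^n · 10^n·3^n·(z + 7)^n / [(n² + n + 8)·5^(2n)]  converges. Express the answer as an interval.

[-47/6, -37/6]

Ratio test: |a_{n+1}/a_n| = [(n² + n + 8)/((n+1)² + (n+1) + 8)] · 10·3/25 → 6/5 as n → ∞.
Hence the series converges for |z + 7| < 1/(6/5) = 5/6, so the radius of convergence is 5/6.
Endpoint z = -37/6: the terms are on the order of 1/n², so the series converges absolutely by comparison with the p-series (p = 2 > 1).
At z = -47/6: absolute convergence follows by limit comparison with Σ 1/n².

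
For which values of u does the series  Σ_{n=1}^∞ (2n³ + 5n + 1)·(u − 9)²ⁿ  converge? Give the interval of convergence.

The ratio of consecutive coefficients is (2(n+1)³ + 5(n+1) + 1)/(2n³ + 5n + 1) → 1.
Since the exponent of (u − 9) increases by 2 each term, convergence requires |u − 9|² < 1, hence R = 1.
Endpoint u = 10: the n-th term does not approach 0; divergence by the term test.
When u = 8, the terms have absolute value of order n³, which does not tend to 0, so the series diverges by the divergence test.

(8, 10)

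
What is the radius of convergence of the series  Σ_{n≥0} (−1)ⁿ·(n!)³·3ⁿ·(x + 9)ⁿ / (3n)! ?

The ratio of consecutive coefficients is (n+1)³/[(3n+1)·(3n+2)·(3n+3)] · 3 → 1/9.
Hence the series converges for |x + 9| < 1/(1/9) = 9, so the radius of convergence is 9.

R = 9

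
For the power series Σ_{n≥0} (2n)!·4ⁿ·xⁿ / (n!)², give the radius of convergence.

By the ratio test, |a_{n+1}/a_n| = (2n+1)·(2n+2)/(n+1)² · 4 → 16.
Hence the series converges for |x| < 1/(16) = 1/16, so the radius of convergence is 1/16.

R = 1/16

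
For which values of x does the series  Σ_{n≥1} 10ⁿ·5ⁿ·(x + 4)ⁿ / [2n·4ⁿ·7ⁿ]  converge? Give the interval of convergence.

[-114/25, -86/25)

Ratio test: |a_{n+1}/a_n| = [2n/2(n+1)] · 10·5/(4·7) → 25/14 as n → ∞.
The series converges when 25/14 · |x + 4| < 1, giving R = 14/25.
When x = -86/25, comparison with the harmonic series Σ 1/n shows the series diverges.
Check x = -114/25: the terms alternate in sign and decrease monotonically to 0 in absolute value (size ~ c/n), so the alternating series test gives convergence.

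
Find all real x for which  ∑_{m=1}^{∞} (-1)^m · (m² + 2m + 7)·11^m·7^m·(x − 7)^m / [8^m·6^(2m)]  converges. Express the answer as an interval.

The ratio of consecutive coefficients is [((m+1)² + 2(m+1) + 7)/(m² + 2m + 7)] · 11·7/(8·36) → 77/288.
Hence the series converges for |x − 7| < 1/(77/288) = 288/77, so the radius of convergence is 288/77.
Check x = 827/77: the m-th term does not approach 0; divergence by the term test.
When x = 251/77, the m-th term does not approach 0; divergence by the term test.

(251/77, 827/77)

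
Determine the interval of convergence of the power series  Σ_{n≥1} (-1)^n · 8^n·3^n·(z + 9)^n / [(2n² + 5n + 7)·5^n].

By the ratio test, |a_{n+1}/a_n| = [(2n² + 5n + 7)/(2(n+1)² + 5(n+1) + 7)] · 8·3/5 → 24/5.
Hence the series converges for |z + 9| < 1/(24/5) = 5/24, so the radius of convergence is 5/24.
At z = -211/24: the series is dominated by a constant times Σ 1/n², which converges (p = 2 > 1).
When z = -221/24, absolute convergence follows by limit comparison with Σ 1/n².

[-221/24, -211/24]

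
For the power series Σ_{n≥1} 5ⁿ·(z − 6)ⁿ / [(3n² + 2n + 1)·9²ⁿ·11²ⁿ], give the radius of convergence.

The ratio of consecutive coefficients is [(3n² + 2n + 1)/(3(n+1)² + 2(n+1) + 1)] · 5/(81·121) → 5/9801.
Convergence for |z − 6| · 5/9801 < 1, i.e. |z − 6| < 9801/5. So R = 9801/5.

R = 9801/5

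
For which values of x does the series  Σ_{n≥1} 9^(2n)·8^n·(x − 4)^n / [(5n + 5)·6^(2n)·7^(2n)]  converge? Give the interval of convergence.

Apply the ratio test: |a_{n+1}| / |a_n| = [(5n + 5)/(5(n+1) + 5)] · 81·8/(36·49), which tends to 18/49 as n → ∞.
Convergence for |x − 4| · 18/49 < 1, i.e. |x − 4| < 49/18. So R = 49/18.
At x = 121/18: comparison with the harmonic series Σ 1/n shows the series diverges.
When x = 23/18, the terms alternate in sign and decrease monotonically to 0 in absolute value (size ~ c/n), so the alternating series test gives convergence.

[23/18, 121/18)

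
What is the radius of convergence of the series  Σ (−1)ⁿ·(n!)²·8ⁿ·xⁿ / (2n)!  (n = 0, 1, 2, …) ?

By the ratio test, |a_{n+1}/a_n| = (n+1)²/[(2n+1)·(2n+2)] · 8 → 2.
Hence the series converges for |x| < 1/(2) = 1/2, so the radius of convergence is 1/2.

R = 1/2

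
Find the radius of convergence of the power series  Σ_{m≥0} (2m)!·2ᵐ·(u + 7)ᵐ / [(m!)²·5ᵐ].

The ratio of consecutive coefficients is (2m+1)·(2m+2)/(m+1)² · 2/5 → 8/5.
Convergence for |u + 7| · 8/5 < 1, i.e. |u + 7| < 5/8. So R = 5/8.

R = 5/8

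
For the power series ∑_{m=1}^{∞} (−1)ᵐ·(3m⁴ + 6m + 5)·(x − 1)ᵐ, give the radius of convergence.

R = 1

The ratio of consecutive coefficients is (3(m+1)⁴ + 6(m+1) + 5)/(3m⁴ + 6m + 5) → 1.
Convergence for |x − 1| < 1, so R = 1.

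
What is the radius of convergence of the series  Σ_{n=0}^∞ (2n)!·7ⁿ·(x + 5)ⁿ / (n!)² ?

Ratio test: |a_{n+1}/a_n| = (2n+1)·(2n+2)/(n+1)² · 7 → 28 as n → ∞.
Thus R = 1/(28) = 1/28.

R = 1/28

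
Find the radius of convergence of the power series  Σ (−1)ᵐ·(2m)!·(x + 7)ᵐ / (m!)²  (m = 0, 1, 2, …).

R = 1/4

By the ratio test, |a_{m+1}/a_m| = (2m+1)·(2m+2)/(m+1)² → 4.
Thus R = 1/(4) = 1/4.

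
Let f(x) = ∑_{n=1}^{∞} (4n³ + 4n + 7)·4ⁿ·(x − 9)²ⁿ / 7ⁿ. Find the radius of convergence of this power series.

R = √7/2

Apply the ratio test: |a_{n+1}| / |a_n| = [(4(n+1)³ + 4(n+1) + 7)/(4n³ + 4n + 7)] · 4/7, which tends to 4/7 as n → ∞.
Writing y = (x − 9)², the series in y has radius 7/4, so |x − 9| < √(7/4) and R = √7/2.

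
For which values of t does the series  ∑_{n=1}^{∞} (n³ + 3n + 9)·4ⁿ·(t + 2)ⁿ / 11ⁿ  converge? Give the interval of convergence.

By the ratio test, |a_{n+1}/a_n| = [((n+1)³ + 3(n+1) + 9)/(n³ + 3n + 9)] · 4/11 → 4/11.
The series converges when 4/11 · |t + 2| < 1, giving R = 11/4.
Check t = 3/4: the terms have absolute value of order n³, which does not tend to 0, so the series diverges by the divergence test.
Check t = -19/4: the n-th term does not approach 0; divergence by the term test.

(-19/4, 3/4)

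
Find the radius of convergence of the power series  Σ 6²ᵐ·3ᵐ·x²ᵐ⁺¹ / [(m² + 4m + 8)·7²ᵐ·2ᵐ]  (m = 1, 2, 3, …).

By the ratio test, |a_{m+1}/a_m| = [(m² + 4m + 8)/((m+1)² + 4(m+1) + 8)] · 36·3/(49·2) → 54/49.
Successive powers of x differ by 2, so the series converges when |x|² · 54/49 < 1, i.e. |x| < √(49/54). So R = 7√6/18.

R = 7√6/18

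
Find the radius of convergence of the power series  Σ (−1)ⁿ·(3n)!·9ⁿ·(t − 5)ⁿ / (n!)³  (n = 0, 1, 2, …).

By the ratio test, |a_{n+1}/a_n| = (3n+1)·(3n+2)·(3n+3)/(n+1)³ · 9 → 243.
Hence the series converges for |t − 5| < 1/(243) = 1/243, so the radius of convergence is 1/243.

R = 1/243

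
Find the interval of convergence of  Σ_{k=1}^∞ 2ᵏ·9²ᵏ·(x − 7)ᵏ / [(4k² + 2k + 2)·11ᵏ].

Apply the ratio test: |a_{k+1}| / |a_k| = [(4k² + 2k + 2)/(4(k+1)² + 2(k+1) + 2)] · 2·81/11, which tends to 162/11 as k → ∞.
The series converges when 162/11 · |x − 7| < 1, giving R = 11/162.
Endpoint x = 1145/162: absolute convergence follows by limit comparison with Σ 1/k².
At x = 1123/162: the terms are on the order of 1/k², so the series converges absolutely by comparison with the p-series (p = 2 > 1).

[1123/162, 1145/162]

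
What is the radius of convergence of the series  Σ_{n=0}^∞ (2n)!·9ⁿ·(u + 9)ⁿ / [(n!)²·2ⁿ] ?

R = 1/18

The ratio of consecutive coefficients is (2n+1)·(2n+2)/(n+1)² · 9/2 → 18.
Thus R = 1/(18) = 1/18.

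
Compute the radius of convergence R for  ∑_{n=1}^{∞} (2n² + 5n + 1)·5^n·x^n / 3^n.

R = 3/5

The ratio of consecutive coefficients is [(2(n+1)² + 5(n+1) + 1)/(2n² + 5n + 1)] · 5/3 → 5/3.
Hence the series converges for |x| < 1/(5/3) = 3/5, so the radius of convergence is 3/5.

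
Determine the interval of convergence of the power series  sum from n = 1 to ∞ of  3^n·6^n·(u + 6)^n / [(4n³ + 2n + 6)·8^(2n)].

[-86/9, -22/9]

Apply the ratio test: |a_{n+1}| / |a_n| = [(4n³ + 2n + 6)/(4(n+1)³ + 2(n+1) + 6)] · 3·6/64, which tends to 9/32 as n → ∞.
Thus R = 1/(9/32) = 32/9.
At u = -22/9: absolute convergence follows by limit comparison with Σ 1/n³.
Endpoint u = -86/9: the terms are on the order of 1/n³, so the series converges absolutely by comparison with the p-series (p = 3 > 1).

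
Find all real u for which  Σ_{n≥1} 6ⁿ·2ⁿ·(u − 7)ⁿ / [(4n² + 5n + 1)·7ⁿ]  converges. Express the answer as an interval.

[77/12, 91/12]

By the ratio test, |a_{n+1}/a_n| = [(4n² + 5n + 1)/(4(n+1)² + 5(n+1) + 1)] · 6·2/7 → 12/7.
Hence the series converges for |u − 7| < 1/(12/7) = 7/12, so the radius of convergence is 7/12.
When u = 91/12, the terms are on the order of 1/n², so the series converges absolutely by comparison with the p-series (p = 2 > 1).
At u = 77/12: the terms are on the order of 1/n², so the series converges absolutely by comparison with the p-series (p = 2 > 1).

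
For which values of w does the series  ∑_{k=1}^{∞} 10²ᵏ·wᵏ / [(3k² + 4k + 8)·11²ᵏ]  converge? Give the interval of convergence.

Ratio test: |a_{k+1}/a_k| = [(3k² + 4k + 8)/(3(k+1)² + 4(k+1) + 8)] · 100/121 → 100/121 as k → ∞.
Hence the series converges for |w| < 1/(100/121) = 121/100, so the radius of convergence is 121/100.
Endpoint w = 121/100: the terms are on the order of 1/k², so the series converges absolutely by comparison with the p-series (p = 2 > 1).
Endpoint w = -121/100: absolute convergence follows by limit comparison with Σ 1/k².

[-121/100, 121/100]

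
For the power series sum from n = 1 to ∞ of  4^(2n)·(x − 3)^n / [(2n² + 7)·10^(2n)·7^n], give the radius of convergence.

By the ratio test, |a_{n+1}/a_n| = [(2n² + 7)/(2(n+1)² + 7)] · 16/(100·7) → 4/175.
Hence the series converges for |x − 3| < 1/(4/175) = 175/4, so the radius of convergence is 175/4.

R = 175/4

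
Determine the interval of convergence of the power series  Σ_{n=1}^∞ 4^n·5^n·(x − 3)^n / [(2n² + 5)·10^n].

[5/2, 7/2]

Apply the ratio test: |a_{n+1}| / |a_n| = [(2n² + 5)/(2(n+1)² + 5)] · 4·5/10, which tends to 2 as n → ∞.
Convergence for |x − 3| · 2 < 1, i.e. |x − 3| < 1/2. So R = 1/2.
At x = 7/2: the terms are on the order of 1/n², so the series converges absolutely by comparison with the p-series (p = 2 > 1).
When x = 5/2, the series is dominated by a constant times Σ 1/n², which converges (p = 2 > 1).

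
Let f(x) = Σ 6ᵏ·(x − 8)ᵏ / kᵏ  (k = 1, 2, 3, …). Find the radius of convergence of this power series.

R = ∞

By the Cauchy root test, |a_k|^(1/k) = 6/k → 0.
Since the k-th root of |a_k| tends to 0, the series converges for all real x; R = ∞.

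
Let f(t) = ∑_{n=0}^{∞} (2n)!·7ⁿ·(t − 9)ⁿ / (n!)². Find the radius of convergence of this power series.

R = 1/28

By the ratio test, |a_{n+1}/a_n| = (2n+1)·(2n+2)/(n+1)² · 7 → 28.
Thus R = 1/(28) = 1/28.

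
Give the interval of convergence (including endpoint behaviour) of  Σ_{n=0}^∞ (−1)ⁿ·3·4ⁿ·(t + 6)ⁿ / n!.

The ratio of consecutive coefficients is 3/3 · 4 · 1/(n+1) → 0.
Since the limit is 0 < 1 for every t, the series converges on all of ℝ and R = ∞.

(−∞, ∞)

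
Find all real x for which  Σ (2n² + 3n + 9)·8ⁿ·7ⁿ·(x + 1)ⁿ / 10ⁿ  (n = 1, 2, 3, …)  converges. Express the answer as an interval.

By the ratio test, |a_{n+1}/a_n| = [(2(n+1)² + 3(n+1) + 9)/(2n² + 3n + 9)] · 8·7/10 → 28/5.
The series converges when 28/5 · |x + 1| < 1, giving R = 5/28.
When x = -23/28, the n-th term does not approach 0; divergence by the term test.
At x = -33/28: the terms do not tend to 0, so the series diverges.

(-33/28, -23/28)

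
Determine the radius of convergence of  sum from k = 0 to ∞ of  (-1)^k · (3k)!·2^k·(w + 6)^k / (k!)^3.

R = 1/54

By the ratio test, |a_{k+1}/a_k| = (3k+1)·(3k+2)·(3k+3)/(k+1)³ · 2 → 54.
The series converges when 54 · |w + 6| < 1, giving R = 1/54.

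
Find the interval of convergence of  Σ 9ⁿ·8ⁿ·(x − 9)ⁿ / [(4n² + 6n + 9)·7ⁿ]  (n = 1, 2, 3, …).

[641/72, 655/72]

By the ratio test, |a_{n+1}/a_n| = [(4n² + 6n + 9)/(4(n+1)² + 6(n+1) + 9)] · 9·8/7 → 72/7.
Thus R = 1/(72/7) = 7/72.
When x = 655/72, absolute convergence follows by limit comparison with Σ 1/n².
Endpoint x = 641/72: the terms are on the order of 1/n², so the series converges absolutely by comparison with the p-series (p = 2 > 1).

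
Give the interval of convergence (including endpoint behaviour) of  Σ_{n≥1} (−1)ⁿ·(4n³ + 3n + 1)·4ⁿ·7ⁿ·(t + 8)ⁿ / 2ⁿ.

By the ratio test, |a_{n+1}/a_n| = [(4(n+1)³ + 3(n+1) + 1)/(4n³ + 3n + 1)] · 4·7/2 → 14.
Thus R = 1/(14) = 1/14.
Check t = -111/14: the terms have absolute value of order n³, which does not tend to 0, so the series diverges by the divergence test.
Check t = -113/14: the terms do not tend to 0, so the series diverges.

(-113/14, -111/14)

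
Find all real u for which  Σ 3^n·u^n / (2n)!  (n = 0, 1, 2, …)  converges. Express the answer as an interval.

By the ratio test, |a_{n+1}/a_n| = 3 · 1/[(2n+1)·(2n+2)] → 0.
The ratio tends to 0 regardless of u, hence R = ∞.

(−∞, ∞)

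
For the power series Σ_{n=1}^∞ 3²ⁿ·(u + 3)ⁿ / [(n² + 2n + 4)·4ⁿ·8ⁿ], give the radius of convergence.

The ratio of consecutive coefficients is [(n² + 2n + 4)/((n+1)² + 2(n+1) + 4)] · 9/(4·8) → 9/32.
The series converges when 9/32 · |u + 3| < 1, giving R = 32/9.

R = 32/9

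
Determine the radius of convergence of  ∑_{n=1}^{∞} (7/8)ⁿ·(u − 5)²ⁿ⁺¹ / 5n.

By the ratio test, |a_{n+1}/a_n| = [5n/5(n+1)] · 7/8 → 7/8.
Writing y = (u − 5)², the series in y has radius 8/7, so |u − 5| < √(8/7) and R = 2√14/7.

R = 2√14/7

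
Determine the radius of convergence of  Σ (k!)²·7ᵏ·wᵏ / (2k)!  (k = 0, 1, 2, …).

Apply the ratio test: |a_{k+1}| / |a_k| = (k+1)²/[(2k+1)·(2k+2)] · 7, which tends to 7/4 as k → ∞.
Thus R = 1/(7/4) = 4/7.

R = 4/7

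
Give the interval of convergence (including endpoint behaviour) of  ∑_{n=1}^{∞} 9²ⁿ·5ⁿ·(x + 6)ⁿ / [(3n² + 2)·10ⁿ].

By the ratio test, |a_{n+1}/a_n| = [(3n² + 2)/(3(n+1)² + 2)] · 81·5/10 → 81/2.
The series converges when 81/2 · |x + 6| < 1, giving R = 2/81.
Endpoint x = -484/81: the terms are on the order of 1/n², so the series converges absolutely by comparison with the p-series (p = 2 > 1).
At x = -488/81: absolute convergence follows by limit comparison with Σ 1/n².

[-488/81, -484/81]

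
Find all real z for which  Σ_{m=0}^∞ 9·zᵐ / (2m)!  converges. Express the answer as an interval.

(−∞, ∞)

By the ratio test, |a_{m+1}/a_m| = 9/9 · 1/[(2m+1)·(2m+2)] → 0.
The ratio tends to 0 regardless of z, hence R = ∞.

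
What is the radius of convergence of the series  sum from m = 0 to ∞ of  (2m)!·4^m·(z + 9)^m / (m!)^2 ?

By the ratio test, |a_{m+1}/a_m| = (2m+1)·(2m+2)/(m+1)² · 4 → 16.
The series converges when 16 · |z + 9| < 1, giving R = 1/16.

R = 1/16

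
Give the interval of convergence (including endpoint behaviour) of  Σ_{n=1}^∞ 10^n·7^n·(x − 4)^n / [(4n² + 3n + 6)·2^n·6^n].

Ratio test: |a_{n+1}/a_n| = [(4n² + 3n + 6)/(4(n+1)² + 3(n+1) + 6)] · 10·7/(2·6) → 35/6 as n → ∞.
Hence the series converges for |x − 4| < 1/(35/6) = 6/35, so the radius of convergence is 6/35.
Endpoint x = 146/35: the terms are on the order of 1/n², so the series converges absolutely by comparison with the p-series (p = 2 > 1).
Check x = 134/35: absolute convergence follows by limit comparison with Σ 1/n².

[134/35, 146/35]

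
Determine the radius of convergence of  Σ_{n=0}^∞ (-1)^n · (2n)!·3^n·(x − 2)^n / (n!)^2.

The ratio of consecutive coefficients is (2n+1)·(2n+2)/(n+1)² · 3 → 12.
Thus R = 1/(12) = 1/12.

R = 1/12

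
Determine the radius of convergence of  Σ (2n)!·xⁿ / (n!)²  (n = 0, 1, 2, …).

By the ratio test, |a_{n+1}/a_n| = (2n+1)·(2n+2)/(n+1)² → 4.
Convergence for |x| · 4 < 1, i.e. |x| < 1/4. So R = 1/4.

R = 1/4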